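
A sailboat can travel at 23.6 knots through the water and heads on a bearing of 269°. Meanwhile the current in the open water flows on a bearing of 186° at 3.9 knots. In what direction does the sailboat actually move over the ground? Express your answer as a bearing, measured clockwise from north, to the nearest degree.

Taking east as x and north as y: velocity relative to the water = (-23.596, -0.412) knots; the water relative to ground = (-0.408, -3.879) knots.
Velocity relative to ground = (-23.596, -0.412) + (-0.408, -3.879) = (-24.004, -4.291) knots.
Bearing = atan2(-24.00, -4.29) = 259.87° clockwise from north.

260°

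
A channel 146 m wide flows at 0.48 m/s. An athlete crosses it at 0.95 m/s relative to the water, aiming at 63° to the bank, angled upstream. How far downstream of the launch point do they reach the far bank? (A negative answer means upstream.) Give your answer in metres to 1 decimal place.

Perpendicular speed = 0.846 m/s; crossing time = 146 / 0.846 = 172.484 s.
Net downstream speed = 0.049 m/s.
Drift = 0.049 × 172.484 = 8.402 m (downstream).

8.4 m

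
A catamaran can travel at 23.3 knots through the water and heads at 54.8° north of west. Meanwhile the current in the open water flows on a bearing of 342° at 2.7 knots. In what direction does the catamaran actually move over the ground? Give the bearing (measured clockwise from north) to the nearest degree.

327°

Taking east as x and north as y: velocity relative to the water = (-13.431, 19.039) knots; the water relative to ground = (-0.834, 2.568) knots.
Velocity relative to ground = (-13.431, 19.039) + (-0.834, 2.568) = (-14.265, 21.607) knots.
Bearing = atan2(-14.27, 21.61) = 326.57° clockwise from north.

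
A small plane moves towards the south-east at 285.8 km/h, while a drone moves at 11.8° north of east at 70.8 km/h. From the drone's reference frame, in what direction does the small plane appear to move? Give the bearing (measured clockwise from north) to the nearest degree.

Taking east as x and north as y: small plane velocity = (202.091, -202.091) km/h; drone velocity = (69.304, 14.478) km/h.
Velocity of small plane relative to drone = (202.091, -202.091) − (69.304, 14.478) = (132.787, -216.569) km/h.
Bearing = atan2(132.79, -216.57) = 148.49° clockwise from north.

148°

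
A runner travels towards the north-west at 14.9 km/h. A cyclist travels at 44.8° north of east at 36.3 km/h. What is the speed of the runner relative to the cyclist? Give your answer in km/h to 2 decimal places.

39.29 km/h

Taking east as x and north as y: runner velocity = (-10.536, 10.536) km/h; cyclist velocity = (25.757, 25.578) km/h.
Velocity of runner relative to cyclist = (-10.536, 10.536) − (25.757, 25.578) = (-36.293, -15.042) km/h.
Magnitude = |(-36.293, -15.042)| = 39.287 km/h.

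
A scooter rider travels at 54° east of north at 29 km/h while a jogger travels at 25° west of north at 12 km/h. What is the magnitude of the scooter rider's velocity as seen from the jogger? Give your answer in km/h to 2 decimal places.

Taking east as x and north as y: scooter rider velocity = (23.461, 17.046) km/h; jogger velocity = (-5.071, 10.876) km/h.
Velocity of scooter rider relative to jogger = (23.461, 17.046) − (-5.071, 10.876) = (28.533, 6.170) km/h.
Magnitude = |(28.533, 6.170)| = 29.192 km/h.

29.19 km/h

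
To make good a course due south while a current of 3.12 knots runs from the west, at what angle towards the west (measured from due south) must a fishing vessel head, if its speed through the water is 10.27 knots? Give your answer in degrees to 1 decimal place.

17.7°

The current pushes perpendicular to the desired track; the heading must have a component into the current equal to 3.12 knots: 10.27 sin θ = 3.12.
sin θ = 0.3038, so θ = 17.686°.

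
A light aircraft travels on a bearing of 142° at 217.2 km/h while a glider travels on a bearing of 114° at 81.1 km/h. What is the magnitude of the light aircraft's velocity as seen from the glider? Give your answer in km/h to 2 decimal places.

150.49 km/h

Taking east as x and north as y: light aircraft velocity = (133.722, -171.156) km/h; glider velocity = (74.089, -32.986) km/h.
Velocity of light aircraft relative to glider = (133.722, -171.156) − (74.089, -32.986) = (59.633, -138.170) km/h.
Magnitude = |(59.633, -138.170)| = 150.489 km/h.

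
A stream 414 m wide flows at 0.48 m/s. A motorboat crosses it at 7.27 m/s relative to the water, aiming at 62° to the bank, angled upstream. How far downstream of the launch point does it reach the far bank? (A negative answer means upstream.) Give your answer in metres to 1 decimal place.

Perpendicular speed = 6.419 m/s; crossing time = 414 / 6.419 = 64.496 s.
Net downstream speed = -2.933 m/s.
Drift = -2.933 × 64.496 = -189.170 m (upstream).

-189.2 m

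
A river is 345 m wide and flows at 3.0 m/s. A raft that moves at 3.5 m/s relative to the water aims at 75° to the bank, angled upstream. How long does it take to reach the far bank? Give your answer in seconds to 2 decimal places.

The component of the raft's velocity perpendicular to the bank is 3.5 × sin 75° = 3.381 m/s.
The current is parallel to the bank, so it does not affect the crossing time.
Time = 345 / 3.381 = 102.049 s.

102.05 s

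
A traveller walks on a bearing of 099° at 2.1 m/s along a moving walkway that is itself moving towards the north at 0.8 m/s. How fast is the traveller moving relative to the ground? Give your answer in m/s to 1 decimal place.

Taking east as x and north as y: moving walkway velocity = (0.000, 0.800) m/s; traveller velocity relative to moving walkway = (2.074, -0.329) m/s.
Velocity relative to ground = (0.000, 0.800) + (2.074, -0.329) = (2.074, 0.471) m/s.
Speed = |(2.074, 0.471)| = 2.127 m/s.

2.1 m/s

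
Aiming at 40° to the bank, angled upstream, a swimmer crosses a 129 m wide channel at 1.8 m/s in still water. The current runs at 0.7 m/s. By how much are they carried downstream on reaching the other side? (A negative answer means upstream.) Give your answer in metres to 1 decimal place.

-75.7 m

Perpendicular speed = 1.157 m/s; crossing time = 129 / 1.157 = 111.494 s.
Net downstream speed = -0.679 m/s.
Drift = -0.679 × 111.494 = -75.691 m (upstream).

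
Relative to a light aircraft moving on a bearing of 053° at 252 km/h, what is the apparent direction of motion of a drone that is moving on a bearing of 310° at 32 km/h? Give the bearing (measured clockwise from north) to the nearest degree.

Taking east as x and north as y: drone velocity = (-24.513, 20.569) km/h; light aircraft velocity = (201.256, 151.657) km/h.
Velocity of drone relative to light aircraft = (-24.513, 20.569) − (201.256, 151.657) = (-225.770, -131.088) km/h.
Bearing = atan2(-225.77, -131.09) = 239.86° clockwise from north.

240°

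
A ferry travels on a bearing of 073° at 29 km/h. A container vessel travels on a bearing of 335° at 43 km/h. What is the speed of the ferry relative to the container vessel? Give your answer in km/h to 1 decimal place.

Taking east as x and north as y: ferry velocity = (27.733, 8.479) km/h; container vessel velocity = (-18.173, 38.971) km/h.
Velocity of ferry relative to container vessel = (27.733, 8.479) − (-18.173, 38.971) = (45.905, -30.492) km/h.
Magnitude = |(45.905, -30.492)| = 55.110 km/h.

55.1 km/h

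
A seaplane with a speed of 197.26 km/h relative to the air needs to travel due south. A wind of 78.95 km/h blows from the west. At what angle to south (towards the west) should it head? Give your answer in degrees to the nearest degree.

24°

The wind pushes perpendicular to the desired track; the heading must have a component into the wind equal to 78.95 km/h: 197.26 sin θ = 78.95.
sin θ = 0.4002, so θ = 23.593°.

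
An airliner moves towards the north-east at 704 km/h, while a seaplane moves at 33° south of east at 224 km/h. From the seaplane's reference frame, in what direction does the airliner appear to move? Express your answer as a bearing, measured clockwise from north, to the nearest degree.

Taking east as x and north as y: airliner velocity = (497.803, 497.803) km/h; seaplane velocity = (187.862, -121.999) km/h.
Velocity of airliner relative to seaplane = (497.803, 497.803) − (187.862, -121.999) = (309.941, 619.802) km/h.
Bearing = atan2(309.94, 619.80) = 26.57° clockwise from north.

027°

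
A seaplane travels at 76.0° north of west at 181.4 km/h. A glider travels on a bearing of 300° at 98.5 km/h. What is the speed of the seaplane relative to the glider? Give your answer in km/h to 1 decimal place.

133.4 km/h

Taking east as x and north as y: seaplane velocity = (-43.885, 176.012) km/h; glider velocity = (-85.304, 49.250) km/h.
Velocity of seaplane relative to glider = (-43.885, 176.012) − (-85.304, 49.250) = (41.419, 126.762) km/h.
Magnitude = |(41.419, 126.762)| = 133.357 km/h.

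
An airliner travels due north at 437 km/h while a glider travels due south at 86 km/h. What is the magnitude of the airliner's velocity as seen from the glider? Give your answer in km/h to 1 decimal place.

523.0 km/h

Taking east as x and north as y: airliner velocity = (0.000, 437.000) km/h; glider velocity = (0.000, -86.000) km/h.
Velocity of airliner relative to glider = (0.000, 437.000) − (0.000, -86.000) = (0.000, 523.000) km/h.
Magnitude = |(0.000, 523.000)| = 523.000 km/h.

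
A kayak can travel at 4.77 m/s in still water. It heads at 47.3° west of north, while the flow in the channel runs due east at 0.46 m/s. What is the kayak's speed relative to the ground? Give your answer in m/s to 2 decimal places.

4.44 m/s

Taking east as x and north as y: velocity relative to the water = (-3.506, 3.235) m/s; the water relative to ground = (0.460, 0.000) m/s.
Velocity relative to ground = (-3.506, 3.235) + (0.460, 0.000) = (-3.046, 3.235) m/s.
Speed = |(-3.046, 3.235)| = 4.443 m/s.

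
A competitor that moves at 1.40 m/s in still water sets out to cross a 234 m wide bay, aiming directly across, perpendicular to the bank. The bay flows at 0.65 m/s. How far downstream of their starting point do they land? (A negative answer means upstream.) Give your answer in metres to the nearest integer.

Perpendicular speed = 1.400 m/s; crossing time = 234 / 1.400 = 167.143 s.
Net downstream speed = 0.650 m/s.
Drift = 0.650 × 167.143 = 108.643 m (downstream).

109 m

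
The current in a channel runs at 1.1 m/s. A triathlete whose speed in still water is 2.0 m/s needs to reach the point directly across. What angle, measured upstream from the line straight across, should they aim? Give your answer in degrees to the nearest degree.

To cancel the current, the upstream component of the triathlete's velocity must equal the flow: 2.0 sin θ = 1.1.
sin θ = 1.1 / 2.0 = 0.5500.
θ = arcsin(0.5500) = 33.367°.

33°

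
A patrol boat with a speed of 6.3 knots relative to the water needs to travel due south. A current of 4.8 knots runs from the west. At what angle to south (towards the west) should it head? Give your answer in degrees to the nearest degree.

The current pushes perpendicular to the desired track; the heading must have a component into the current equal to 4.8 knots: 6.3 sin θ = 4.8.
sin θ = 0.7619, so θ = 49.632°.

50°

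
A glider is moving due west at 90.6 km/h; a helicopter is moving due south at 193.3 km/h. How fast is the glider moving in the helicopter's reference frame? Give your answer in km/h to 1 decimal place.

Taking east as x and north as y: glider velocity = (-90.600, 0.000) km/h; helicopter velocity = (0.000, -193.300) km/h.
Velocity of glider relative to helicopter = (-90.600, 0.000) − (0.000, -193.300) = (-90.600, 193.300) km/h.
Magnitude = |(-90.600, 193.300)| = 213.479 km/h.

213.5 km/h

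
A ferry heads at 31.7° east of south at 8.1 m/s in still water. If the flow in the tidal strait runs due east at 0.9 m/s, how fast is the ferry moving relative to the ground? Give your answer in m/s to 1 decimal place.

8.6 m/s

Taking east as x and north as y: velocity relative to the water = (4.256, -6.892) m/s; the water relative to ground = (0.900, 0.000) m/s.
Velocity relative to ground = (4.256, -6.892) + (0.900, 0.000) = (5.156, -6.892) m/s.
Speed = |(5.156, -6.892)| = 8.607 m/s.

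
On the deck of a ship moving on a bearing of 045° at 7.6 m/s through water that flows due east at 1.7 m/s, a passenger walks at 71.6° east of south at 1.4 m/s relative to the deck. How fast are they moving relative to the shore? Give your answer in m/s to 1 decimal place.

9.7 m/s

In east/north components (m/s): passenger relative to ship = (1.328, -0.442); ship relative to water = (5.374, 5.374); water relative to ground = (1.700, 0.000).
Sum = (8.402, 4.932) m/s.
Speed = |(8.402, 4.932)| = 9.743 m/s.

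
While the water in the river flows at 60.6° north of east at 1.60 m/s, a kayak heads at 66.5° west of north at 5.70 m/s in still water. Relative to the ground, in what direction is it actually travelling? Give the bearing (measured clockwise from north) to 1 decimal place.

Taking east as x and north as y: velocity relative to the water = (-5.227, 2.273) m/s; the water relative to ground = (0.785, 1.394) m/s.
Velocity relative to ground = (-5.227, 2.273) + (0.785, 1.394) = (-4.442, 3.667) m/s.
Bearing = atan2(-4.44, 3.67) = 309.54° clockwise from north.

309.5°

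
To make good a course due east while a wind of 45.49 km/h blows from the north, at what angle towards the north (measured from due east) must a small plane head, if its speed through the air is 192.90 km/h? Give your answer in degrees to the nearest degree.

The wind pushes perpendicular to the desired track; the heading must have a component into the wind equal to 45.49 km/h: 192.90 sin θ = 45.49.
sin θ = 0.2358, so θ = 13.640°.

14°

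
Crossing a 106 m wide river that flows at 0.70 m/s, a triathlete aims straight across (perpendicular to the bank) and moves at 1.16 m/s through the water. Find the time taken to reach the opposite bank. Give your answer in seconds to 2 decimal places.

91.38 s

The component of the triathlete's velocity perpendicular to the bank is 1.16 m/s.
Only the cross-stream component determines the crossing time; the current contributes nothing perpendicular to the bank.
Time = 106 / 1.160 = 91.379 s.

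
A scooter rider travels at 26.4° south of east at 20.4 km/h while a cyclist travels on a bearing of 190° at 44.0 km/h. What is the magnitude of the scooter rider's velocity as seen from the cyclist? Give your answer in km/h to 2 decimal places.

42.96 km/h

Taking east as x and north as y: scooter rider velocity = (18.273, -9.071) km/h; cyclist velocity = (-7.641, -43.332) km/h.
Velocity of scooter rider relative to cyclist = (18.273, -9.071) − (-7.641, -43.332) = (25.913, 34.261) km/h.
Magnitude = |(25.913, 34.261)| = 42.957 km/h.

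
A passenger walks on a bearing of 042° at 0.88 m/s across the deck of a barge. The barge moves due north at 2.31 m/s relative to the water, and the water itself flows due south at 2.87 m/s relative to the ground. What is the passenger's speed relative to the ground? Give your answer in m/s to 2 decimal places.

In east/north components (m/s): passenger relative to barge = (0.589, 0.654); barge relative to water = (0.000, 2.310); water relative to ground = (0.000, -2.870).
Sum = (0.589, 0.094) m/s.
Speed = |(0.589, 0.094)| = 0.596 m/s.

0.60 m/s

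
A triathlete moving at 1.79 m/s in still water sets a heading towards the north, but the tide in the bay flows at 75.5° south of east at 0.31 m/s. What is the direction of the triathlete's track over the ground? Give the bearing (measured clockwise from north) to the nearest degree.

003°

Taking east as x and north as y: velocity relative to the water = (0.000, 1.790) m/s; the water relative to ground = (0.078, -0.300) m/s.
Velocity relative to ground = (0.000, 1.790) + (0.078, -0.300) = (0.078, 1.490) m/s.
Bearing = atan2(0.08, 1.49) = 2.98° clockwise from north.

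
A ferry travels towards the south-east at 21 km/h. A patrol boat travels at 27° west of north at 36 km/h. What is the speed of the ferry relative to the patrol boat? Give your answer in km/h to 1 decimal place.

Taking east as x and north as y: ferry velocity = (14.849, -14.849) km/h; patrol boat velocity = (-16.344, 32.076) km/h.
Velocity of ferry relative to patrol boat = (14.849, -14.849) − (-16.344, 32.076) = (31.193, -46.925) km/h.
Magnitude = |(31.193, -46.925)| = 56.347 km/h.

56.3 km/h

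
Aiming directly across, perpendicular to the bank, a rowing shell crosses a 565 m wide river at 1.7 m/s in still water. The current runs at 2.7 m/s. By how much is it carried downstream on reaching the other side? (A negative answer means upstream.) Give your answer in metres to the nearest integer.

Perpendicular speed = 1.700 m/s; crossing time = 565 / 1.700 = 332.353 s.
Net downstream speed = 2.700 m/s.
Drift = 2.700 × 332.353 = 897.353 m (downstream).

897 m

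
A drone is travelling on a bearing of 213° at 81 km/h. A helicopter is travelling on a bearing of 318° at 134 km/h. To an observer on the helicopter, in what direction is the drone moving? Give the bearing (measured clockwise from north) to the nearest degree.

165°

Taking east as x and north as y: drone velocity = (-44.116, -67.932) km/h; helicopter velocity = (-89.664, 99.581) km/h.
Velocity of drone relative to helicopter = (-44.116, -67.932) − (-89.664, 99.581) = (45.548, -167.514) km/h.
Bearing = atan2(45.55, -167.51) = 164.79° clockwise from north.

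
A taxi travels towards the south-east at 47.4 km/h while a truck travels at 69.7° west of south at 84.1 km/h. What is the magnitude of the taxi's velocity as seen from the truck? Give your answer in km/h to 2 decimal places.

112.48 km/h

Taking east as x and north as y: taxi velocity = (33.517, -33.517) km/h; truck velocity = (-78.876, -29.177) km/h.
Velocity of taxi relative to truck = (33.517, -33.517) − (-78.876, -29.177) = (112.393, -4.340) km/h.
Magnitude = |(112.393, -4.340)| = 112.477 km/h.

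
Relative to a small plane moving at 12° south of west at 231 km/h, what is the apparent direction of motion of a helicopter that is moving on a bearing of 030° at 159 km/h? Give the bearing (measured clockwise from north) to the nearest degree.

059°

Taking east as x and north as y: helicopter velocity = (79.500, 137.698) km/h; small plane velocity = (-225.952, -48.028) km/h.
Velocity of helicopter relative to small plane = (79.500, 137.698) − (-225.952, -48.028) = (305.452, 185.726) km/h.
Bearing = atan2(305.45, 185.73) = 58.70° clockwise from north.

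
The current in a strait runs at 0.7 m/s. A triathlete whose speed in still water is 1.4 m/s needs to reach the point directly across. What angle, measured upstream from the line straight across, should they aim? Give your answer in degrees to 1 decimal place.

To cancel the current, the upstream component of the triathlete's velocity must equal the flow: 1.4 sin θ = 0.7.
sin θ = 0.7 / 1.4 = 0.5000.
θ = arcsin(0.5000) = 30.000°.

30.0°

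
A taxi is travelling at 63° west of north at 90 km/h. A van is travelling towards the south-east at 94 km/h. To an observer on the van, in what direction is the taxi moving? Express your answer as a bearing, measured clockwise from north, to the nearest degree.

Taking east as x and north as y: taxi velocity = (-80.191, 40.859) km/h; van velocity = (66.468, -66.468) km/h.
Velocity of taxi relative to van = (-80.191, 40.859) − (66.468, -66.468) = (-146.659, 107.327) km/h.
Bearing = atan2(-146.66, 107.33) = 306.20° clockwise from north.

306°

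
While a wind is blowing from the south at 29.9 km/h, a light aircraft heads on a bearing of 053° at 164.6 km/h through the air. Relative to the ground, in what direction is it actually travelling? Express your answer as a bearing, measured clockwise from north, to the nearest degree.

046°

Taking east as x and north as y: velocity relative to the air = (131.455, 99.059) km/h; the air relative to ground = (0.000, 29.900) km/h.
Velocity relative to ground = (131.455, 99.059) + (0.000, 29.900) = (131.455, 128.959) km/h.
Bearing = atan2(131.46, 128.96) = 45.55° clockwise from north.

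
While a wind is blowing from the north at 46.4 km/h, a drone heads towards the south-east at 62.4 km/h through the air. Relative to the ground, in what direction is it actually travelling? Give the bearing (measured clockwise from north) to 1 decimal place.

Taking east as x and north as y: velocity relative to the air = (44.123, -44.123) km/h; the air relative to ground = (0.000, -46.400) km/h.
Velocity relative to ground = (44.123, -44.123) + (0.000, -46.400) = (44.123, -90.523) km/h.
Bearing = atan2(44.12, -90.52) = 154.01° clockwise from north.

154.0°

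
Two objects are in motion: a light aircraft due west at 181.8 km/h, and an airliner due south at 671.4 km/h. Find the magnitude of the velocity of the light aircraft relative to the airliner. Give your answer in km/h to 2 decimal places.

Taking east as x and north as y: light aircraft velocity = (-181.800, 0.000) km/h; airliner velocity = (0.000, -671.400) km/h.
Velocity of light aircraft relative to airliner = (-181.800, 0.000) − (0.000, -671.400) = (-181.800, 671.400) km/h.
Magnitude = |(-181.800, 671.400)| = 695.578 km/h.

695.58 km/h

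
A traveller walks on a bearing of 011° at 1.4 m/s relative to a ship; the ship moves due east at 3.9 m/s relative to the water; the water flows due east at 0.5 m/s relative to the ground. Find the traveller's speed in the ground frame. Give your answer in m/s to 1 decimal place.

In east/north components (m/s): traveller relative to ship = (0.267, 1.374); ship relative to water = (3.900, 0.000); water relative to ground = (0.500, 0.000).
Sum = (4.667, 1.374) m/s.
Speed = |(4.667, 1.374)| = 4.865 m/s.

4.9 m/s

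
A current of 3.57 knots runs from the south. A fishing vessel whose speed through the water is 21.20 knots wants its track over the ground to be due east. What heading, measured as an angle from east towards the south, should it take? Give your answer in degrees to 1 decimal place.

9.7°

The current pushes perpendicular to the desired track; the heading must have a component into the current equal to 3.57 knots: 21.20 sin θ = 3.57.
sin θ = 0.1684, so θ = 9.695°.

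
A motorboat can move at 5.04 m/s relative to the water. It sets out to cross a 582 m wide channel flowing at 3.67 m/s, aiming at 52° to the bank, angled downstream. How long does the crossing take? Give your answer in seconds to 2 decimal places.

The component of the motorboat's velocity perpendicular to the bank is 5.04 × sin 52° = 3.972 m/s.
Only the cross-stream component determines the crossing time; the current contributes nothing perpendicular to the bank.
Time = 582 / 3.972 = 146.541 s.

146.54 s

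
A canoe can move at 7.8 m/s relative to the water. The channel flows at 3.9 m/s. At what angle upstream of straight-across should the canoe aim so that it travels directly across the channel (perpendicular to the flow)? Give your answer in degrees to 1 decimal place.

To cancel the current, the upstream component of the canoe's velocity must equal the flow: 7.8 sin θ = 3.9.
sin θ = 3.9 / 7.8 = 0.5000.
θ = arcsin(0.5000) = 30.000°.

30.0°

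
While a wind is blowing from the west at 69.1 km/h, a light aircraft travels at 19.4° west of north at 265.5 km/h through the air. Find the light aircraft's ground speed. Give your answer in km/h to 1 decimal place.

Taking east as x and north as y: velocity relative to the air = (-88.189, 250.426) km/h; the air relative to ground = (69.100, 0.000) km/h.
Velocity relative to ground = (-88.189, 250.426) + (69.100, 0.000) = (-19.089, 250.426) km/h.
Speed = |(-19.089, 250.426)| = 251.152 km/h.

251.2 km/h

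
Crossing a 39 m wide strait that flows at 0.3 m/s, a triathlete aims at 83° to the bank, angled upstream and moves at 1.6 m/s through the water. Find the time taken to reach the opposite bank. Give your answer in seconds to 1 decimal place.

24.6 s

The component of the triathlete's velocity perpendicular to the bank is 1.6 × sin 83° = 1.588 m/s.
Only the cross-stream component determines the crossing time; the current contributes nothing perpendicular to the bank.
Time = 39 / 1.588 = 24.558 s.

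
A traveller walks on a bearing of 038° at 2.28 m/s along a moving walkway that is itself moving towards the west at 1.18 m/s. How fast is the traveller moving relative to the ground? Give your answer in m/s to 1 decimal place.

1.8 m/s

Taking east as x and north as y: moving walkway velocity = (-1.180, 0.000) m/s; traveller velocity relative to moving walkway = (1.404, 1.797) m/s.
Velocity relative to ground = (-1.180, 0.000) + (1.404, 1.797) = (0.224, 1.797) m/s.
Speed = |(0.224, 1.797)| = 1.811 m/s.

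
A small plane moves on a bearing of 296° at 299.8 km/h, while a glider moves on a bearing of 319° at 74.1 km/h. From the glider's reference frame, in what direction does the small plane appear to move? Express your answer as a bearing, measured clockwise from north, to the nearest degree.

289°

Taking east as x and north as y: small plane velocity = (-269.458, 131.424) km/h; glider velocity = (-48.614, 55.924) km/h.
Velocity of small plane relative to glider = (-269.458, 131.424) − (-48.614, 55.924) = (-220.844, 75.500) km/h.
Bearing = atan2(-220.84, 75.50) = 288.87° clockwise from north.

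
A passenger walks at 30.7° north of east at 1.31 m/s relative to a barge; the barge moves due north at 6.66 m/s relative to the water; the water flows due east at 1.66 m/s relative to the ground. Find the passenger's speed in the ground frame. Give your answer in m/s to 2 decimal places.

7.84 m/s

In east/north components (m/s): passenger relative to barge = (1.126, 0.669); barge relative to water = (0.000, 6.660); water relative to ground = (1.660, 0.000).
Sum = (2.786, 7.329) m/s.
Speed = |(2.786, 7.329)| = 7.841 m/s.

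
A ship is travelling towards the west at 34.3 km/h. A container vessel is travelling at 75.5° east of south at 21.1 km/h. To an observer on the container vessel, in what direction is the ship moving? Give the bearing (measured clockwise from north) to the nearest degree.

Taking east as x and north as y: ship velocity = (-34.300, 0.000) km/h; container vessel velocity = (20.428, -5.283) km/h.
Velocity of ship relative to container vessel = (-34.300, 0.000) − (20.428, -5.283) = (-54.728, 5.283) km/h.
Bearing = atan2(-54.73, 5.28) = 275.51° clockwise from north.

276°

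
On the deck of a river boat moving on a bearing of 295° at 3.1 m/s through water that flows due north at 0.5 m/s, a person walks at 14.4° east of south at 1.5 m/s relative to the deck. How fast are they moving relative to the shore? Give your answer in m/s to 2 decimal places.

In east/north components (m/s): person relative to river boat = (0.373, -1.453); river boat relative to water = (-2.810, 1.310); water relative to ground = (0.000, 0.500).
Sum = (-2.437, 0.357) m/s.
Speed = |(-2.437, 0.357)| = 2.463 m/s.

2.46 m/s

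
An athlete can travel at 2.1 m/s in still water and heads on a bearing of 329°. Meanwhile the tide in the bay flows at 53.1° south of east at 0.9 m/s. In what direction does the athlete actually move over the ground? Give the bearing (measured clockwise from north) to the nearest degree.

333°

Taking east as x and north as y: velocity relative to the water = (-1.082, 1.800) m/s; the water relative to ground = (0.540, -0.720) m/s.
Velocity relative to ground = (-1.082, 1.800) + (0.540, -0.720) = (-0.541, 1.080) m/s.
Bearing = atan2(-0.54, 1.08) = 333.39° clockwise from north.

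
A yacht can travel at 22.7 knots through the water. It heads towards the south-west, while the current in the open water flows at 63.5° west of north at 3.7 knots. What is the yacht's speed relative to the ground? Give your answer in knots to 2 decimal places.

Taking east as x and north as y: velocity relative to the water = (-16.051, -16.051) knots; the water relative to ground = (-3.311, 1.651) knots.
Velocity relative to ground = (-16.051, -16.051) + (-3.311, 1.651) = (-19.363, -14.400) knots.
Speed = |(-19.363, -14.400)| = 24.130 knots.

24.13 knots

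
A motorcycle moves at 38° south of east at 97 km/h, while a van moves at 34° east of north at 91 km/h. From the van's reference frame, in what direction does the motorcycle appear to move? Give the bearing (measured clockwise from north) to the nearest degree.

Taking east as x and north as y: motorcycle velocity = (76.437, -59.719) km/h; van velocity = (50.887, 75.442) km/h.
Velocity of motorcycle relative to van = (76.437, -59.719) − (50.887, 75.442) = (25.550, -135.162) km/h.
Bearing = atan2(25.55, -135.16) = 169.30° clockwise from north.

169°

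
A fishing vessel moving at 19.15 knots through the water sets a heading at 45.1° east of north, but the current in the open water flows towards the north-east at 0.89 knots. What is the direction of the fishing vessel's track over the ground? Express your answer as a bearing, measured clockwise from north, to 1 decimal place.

045.1°

Taking east as x and north as y: velocity relative to the water = (13.565, 13.517) knots; the water relative to ground = (0.629, 0.629) knots.
Velocity relative to ground = (13.565, 13.517) + (0.629, 0.629) = (14.194, 14.147) knots.
Bearing = atan2(14.19, 14.15) = 45.10° clockwise from north.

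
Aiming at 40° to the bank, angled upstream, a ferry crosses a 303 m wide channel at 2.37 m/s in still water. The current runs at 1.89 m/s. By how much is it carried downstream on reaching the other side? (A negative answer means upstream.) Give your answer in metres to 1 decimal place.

14.8 m

Perpendicular speed = 1.523 m/s; crossing time = 303 / 1.523 = 198.896 s.
Net downstream speed = 0.074 m/s.
Drift = 0.074 × 198.896 = 14.813 m (downstream).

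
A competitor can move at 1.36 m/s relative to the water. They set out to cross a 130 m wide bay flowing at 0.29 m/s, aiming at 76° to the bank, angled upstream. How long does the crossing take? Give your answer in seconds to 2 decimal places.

98.51 s

The component of the competitor's velocity perpendicular to the bank is 1.36 × sin 76° = 1.320 m/s.
Only the cross-stream component determines the crossing time; the current contributes nothing perpendicular to the bank.
Time = 130 / 1.320 = 98.515 s.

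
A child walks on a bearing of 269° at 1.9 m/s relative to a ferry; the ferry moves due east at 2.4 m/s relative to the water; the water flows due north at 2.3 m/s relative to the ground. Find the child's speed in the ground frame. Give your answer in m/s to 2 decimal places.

2.32 m/s

In east/north components (m/s): child relative to ferry = (-1.900, -0.033); ferry relative to water = (2.400, 0.000); water relative to ground = (0.000, 2.300).
Sum = (0.500, 2.267) m/s.
Speed = |(0.500, 2.267)| = 2.321 m/s.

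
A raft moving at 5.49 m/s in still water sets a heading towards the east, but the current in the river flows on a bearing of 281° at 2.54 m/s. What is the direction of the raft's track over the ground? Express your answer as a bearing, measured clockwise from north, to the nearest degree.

Taking east as x and north as y: velocity relative to the water = (5.490, 0.000) m/s; the water relative to ground = (-2.493, 0.485) m/s.
Velocity relative to ground = (5.490, 0.000) + (-2.493, 0.485) = (2.997, 0.485) m/s.
Bearing = atan2(3.00, 0.48) = 80.81° clockwise from north.

081°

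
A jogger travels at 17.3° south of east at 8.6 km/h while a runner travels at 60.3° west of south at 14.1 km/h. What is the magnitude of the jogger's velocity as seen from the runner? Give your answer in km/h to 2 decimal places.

Taking east as x and north as y: jogger velocity = (8.211, -2.557) km/h; runner velocity = (-12.248, -6.986) km/h.
Velocity of jogger relative to runner = (8.211, -2.557) − (-12.248, -6.986) = (20.459, 4.429) km/h.
Magnitude = |(20.459, 4.429)| = 20.932 km/h.

20.93 km/h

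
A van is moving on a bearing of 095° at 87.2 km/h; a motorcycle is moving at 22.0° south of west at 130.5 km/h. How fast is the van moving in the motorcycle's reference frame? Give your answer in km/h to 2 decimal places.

211.93 km/h

Taking east as x and north as y: van velocity = (86.868, -7.600) km/h; motorcycle velocity = (-120.997, -48.886) km/h.
Velocity of van relative to motorcycle = (86.868, -7.600) − (-120.997, -48.886) = (207.866, 41.286) km/h.
Magnitude = |(207.866, 41.286)| = 211.926 km/h.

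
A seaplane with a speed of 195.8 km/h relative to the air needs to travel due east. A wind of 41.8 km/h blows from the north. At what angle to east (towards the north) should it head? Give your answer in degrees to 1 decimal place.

The wind pushes perpendicular to the desired track; the heading must have a component into the wind equal to 41.8 km/h: 195.8 sin θ = 41.8.
sin θ = 0.2135, so θ = 12.327°.

12.3°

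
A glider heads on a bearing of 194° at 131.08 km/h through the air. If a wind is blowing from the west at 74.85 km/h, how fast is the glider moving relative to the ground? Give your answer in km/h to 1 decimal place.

134.3 km/h

Taking east as x and north as y: velocity relative to the air = (-31.711, -127.186) km/h; the air relative to ground = (74.850, 0.000) km/h.
Velocity relative to ground = (-31.711, -127.186) + (74.850, 0.000) = (43.139, -127.186) km/h.
Speed = |(43.139, -127.186)| = 134.303 km/h.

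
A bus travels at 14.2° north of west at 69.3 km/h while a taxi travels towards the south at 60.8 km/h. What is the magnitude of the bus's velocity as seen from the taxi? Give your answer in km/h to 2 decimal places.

102.79 km/h

Taking east as x and north as y: bus velocity = (-67.183, 17.000) km/h; taxi velocity = (0.000, -60.800) km/h.
Velocity of bus relative to taxi = (-67.183, 17.000) − (0.000, -60.800) = (-67.183, 77.800) km/h.
Magnitude = |(-67.183, 77.800)| = 102.793 km/h.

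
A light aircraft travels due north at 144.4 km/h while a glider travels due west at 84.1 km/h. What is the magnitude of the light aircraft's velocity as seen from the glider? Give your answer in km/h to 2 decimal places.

167.11 km/h

Taking east as x and north as y: light aircraft velocity = (0.000, 144.400) km/h; glider velocity = (-84.100, 0.000) km/h.
Velocity of light aircraft relative to glider = (0.000, 144.400) − (-84.100, 0.000) = (84.100, 144.400) km/h.
Magnitude = |(84.100, 144.400)| = 167.105 km/h.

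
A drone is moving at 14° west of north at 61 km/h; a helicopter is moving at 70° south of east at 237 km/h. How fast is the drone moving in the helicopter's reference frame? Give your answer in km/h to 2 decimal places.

Taking east as x and north as y: drone velocity = (-14.757, 59.188) km/h; helicopter velocity = (81.059, -222.707) km/h.
Velocity of drone relative to helicopter = (-14.757, 59.188) − (81.059, -222.707) = (-95.816, 281.895) km/h.
Magnitude = |(-95.816, 281.895)| = 297.734 km/h.

297.73 km/h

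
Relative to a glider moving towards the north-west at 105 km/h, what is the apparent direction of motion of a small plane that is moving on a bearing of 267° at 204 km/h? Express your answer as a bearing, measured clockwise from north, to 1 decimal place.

236.7°

Taking east as x and north as y: small plane velocity = (-203.720, -10.677) km/h; glider velocity = (-74.246, 74.246) km/h.
Velocity of small plane relative to glider = (-203.720, -10.677) − (-74.246, 74.246) = (-129.474, -84.923) km/h.
Bearing = atan2(-129.47, -84.92) = 236.74° clockwise from north.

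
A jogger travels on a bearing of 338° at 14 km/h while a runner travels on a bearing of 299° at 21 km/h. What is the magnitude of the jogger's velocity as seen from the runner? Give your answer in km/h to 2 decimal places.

Taking east as x and north as y: jogger velocity = (-5.244, 12.981) km/h; runner velocity = (-18.367, 10.181) km/h.
Velocity of jogger relative to runner = (-5.244, 12.981) − (-18.367, 10.181) = (13.123, 2.800) km/h.
Magnitude = |(13.123, 2.800)| = 13.418 km/h.

13.42 km/h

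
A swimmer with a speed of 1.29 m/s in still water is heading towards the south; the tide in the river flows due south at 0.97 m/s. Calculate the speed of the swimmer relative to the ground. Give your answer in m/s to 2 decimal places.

Taking east as x and north as y: velocity relative to the water = (0.000, -1.290) m/s; the water relative to ground = (0.000, -0.970) m/s.
Velocity relative to ground = (0.000, -1.290) + (0.000, -0.970) = (0.000, -2.260) m/s.
Speed = |(0.000, -2.260)| = 2.260 m/s.

2.26 m/s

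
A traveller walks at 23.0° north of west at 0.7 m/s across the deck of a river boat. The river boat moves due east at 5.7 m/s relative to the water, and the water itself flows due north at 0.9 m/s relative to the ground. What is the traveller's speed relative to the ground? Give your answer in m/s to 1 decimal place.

In east/north components (m/s): traveller relative to river boat = (-0.644, 0.274); river boat relative to water = (5.700, 0.000); water relative to ground = (0.000, 0.900).
Sum = (5.056, 1.174) m/s.
Speed = |(5.056, 1.174)| = 5.190 m/s.

5.2 m/s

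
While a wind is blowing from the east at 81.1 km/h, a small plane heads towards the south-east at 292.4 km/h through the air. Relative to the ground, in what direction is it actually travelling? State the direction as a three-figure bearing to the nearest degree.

149°

Taking east as x and north as y: velocity relative to the air = (206.758, -206.758) km/h; the air relative to ground = (-81.100, 0.000) km/h.
Velocity relative to ground = (206.758, -206.758) + (-81.100, 0.000) = (125.658, -206.758) km/h.
Bearing = atan2(125.66, -206.76) = 148.71° clockwise from north.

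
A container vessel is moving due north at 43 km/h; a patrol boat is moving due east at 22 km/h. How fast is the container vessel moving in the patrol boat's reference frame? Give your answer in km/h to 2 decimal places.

48.30 km/h

Taking east as x and north as y: container vessel velocity = (0.000, 43.000) km/h; patrol boat velocity = (22.000, 0.000) km/h.
Velocity of container vessel relative to patrol boat = (0.000, 43.000) − (22.000, 0.000) = (-22.000, 43.000) km/h.
Magnitude = |(-22.000, 43.000)| = 48.301 km/h.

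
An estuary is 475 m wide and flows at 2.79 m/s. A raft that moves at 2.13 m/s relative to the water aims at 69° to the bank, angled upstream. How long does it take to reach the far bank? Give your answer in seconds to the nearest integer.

239 s

The component of the raft's velocity perpendicular to the bank is 2.13 × sin 69° = 1.989 m/s.
The flow acts along the bank and has no component across it.
Time = 475 / 1.989 = 238.870 s.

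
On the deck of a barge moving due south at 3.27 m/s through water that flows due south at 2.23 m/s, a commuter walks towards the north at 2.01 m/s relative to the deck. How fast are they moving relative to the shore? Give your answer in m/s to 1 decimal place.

3.5 m/s

In east/north components (m/s): commuter relative to barge = (0.000, 2.010); barge relative to water = (0.000, -3.270); water relative to ground = (0.000, -2.230).
Sum = (0.000, -3.490) m/s.
Speed = |(0.000, -3.490)| = 3.490 m/s.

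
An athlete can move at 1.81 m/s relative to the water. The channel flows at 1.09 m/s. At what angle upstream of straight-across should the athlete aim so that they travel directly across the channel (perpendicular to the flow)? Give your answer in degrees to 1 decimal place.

To cancel the current, the upstream component of the athlete's velocity must equal the flow: 1.81 sin θ = 1.09.
sin θ = 1.09 / 1.81 = 0.6022.
θ = arcsin(0.6022) = 37.028°.

37.0°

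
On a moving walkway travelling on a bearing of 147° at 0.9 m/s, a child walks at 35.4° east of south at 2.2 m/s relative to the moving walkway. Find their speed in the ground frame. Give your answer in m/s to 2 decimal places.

3.10 m/s

Taking east as x and north as y: moving walkway velocity = (0.490, -0.755) m/s; child velocity relative to moving walkway = (1.274, -1.793) m/s.
Velocity relative to ground = (0.490, -0.755) + (1.274, -1.793) = (1.765, -2.548) m/s.
Speed = |(1.765, -2.548)| = 3.099 m/s.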